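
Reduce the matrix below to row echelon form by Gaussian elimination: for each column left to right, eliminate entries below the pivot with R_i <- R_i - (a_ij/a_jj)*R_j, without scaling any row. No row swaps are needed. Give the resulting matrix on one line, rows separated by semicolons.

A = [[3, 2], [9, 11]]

REF = [3 2; 0 5]

Forward elimination:
R2 <- R2 - (3)*R1:  [ 0  5 ]
Row echelon form:
[ 3  2 ]
[ 0  5 ]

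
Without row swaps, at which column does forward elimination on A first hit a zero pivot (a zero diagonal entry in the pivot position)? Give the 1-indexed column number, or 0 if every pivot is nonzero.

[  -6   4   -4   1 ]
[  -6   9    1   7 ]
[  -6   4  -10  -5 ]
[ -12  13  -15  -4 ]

Naive forward elimination:
R2 <- R2 - (1)*R1:  [ 0  5  5  6 ]
R3 <- R3 - (1)*R1:  [  0   0  -6  -6 ]
R4 <- R4 - (2)*R1:  [  0   5  -7  -6 ]
R4 <- R4 - (1)*R2:  [   0    0  -12  -12 ]
R4 <- R4 - (2)*R3:  [ 0  0  0  0 ]
Matrix at this point:
[ -6  4  -4   1 ]
[  0  5   5   6 ]
[  0  0  -6  -6 ]
[  0  0   0   0 ]
Pivot entry (4,4) in the last row is zero and there are no rows below to swap with -> zero pivot in column 4 (A is singular).

first zero-pivot column = 4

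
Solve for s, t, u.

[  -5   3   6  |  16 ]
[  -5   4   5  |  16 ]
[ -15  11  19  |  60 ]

(4, 4, 4)

Forward elimination on [A|b]:
R2 <- R2 - (1)*R1:  [  0   1  -1   0 ]
R3 <- R3 - (3)*R1:  [  0   2   1  12 ]
R3 <- R3 - (2)*R2:  [  0   0   3  12 ]
Row echelon form:
[ -5  3   6  |  16 ]
[  0  1  -1  |   0 ]
[  0  0   3  |  12 ]
Back-substitution:
u = (12) / 3 = 4
t = (0 - (-1)*(4)) / 1 = 4
s = (16 - (3)*(4) - (6)*(4)) / -5 = 4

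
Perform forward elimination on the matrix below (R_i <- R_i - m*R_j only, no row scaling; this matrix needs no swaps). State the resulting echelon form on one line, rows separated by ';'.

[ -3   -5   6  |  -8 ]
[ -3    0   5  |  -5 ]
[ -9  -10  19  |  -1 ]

REF = [-3 -5 6 -8; 0 5 -1 3; 0 0 2 20]

Forward elimination:
R2 <- R2 - (1)*R1:  [  0   5  -1   3 ]
R3 <- R3 - (3)*R1:  [  0   5   1  23 ]
R3 <- R3 - (1)*R2:  [  0   0   2  20 ]
Row echelon form:
[ -3  -5   6  |  -8 ]
[  0   5  -1  |   3 ]
[  0   0   2  |  20 ]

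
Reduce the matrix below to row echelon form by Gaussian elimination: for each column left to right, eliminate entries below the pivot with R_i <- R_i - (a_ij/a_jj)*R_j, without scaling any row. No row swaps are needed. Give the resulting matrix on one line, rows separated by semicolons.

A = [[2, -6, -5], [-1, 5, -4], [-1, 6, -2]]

Forward elimination:
R2 <- R2 - (-1/2)*R1:  [     0      2  -13/2 ]
R3 <- R3 - (-1/2)*R1:  [    0     3  -9/2 ]
R3 <- R3 - (3/2)*R2:  [    0     0  21/4 ]
Row echelon form:
[ 2  -6     -5 ]
[ 0   2  -13/2 ]
[ 0   0   21/4 ]

REF = [2 -6 -5; 0 2 -13/2; 0 0 21/4]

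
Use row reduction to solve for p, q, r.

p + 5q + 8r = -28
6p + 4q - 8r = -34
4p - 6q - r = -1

Forward elimination on [A|b]:
R2 <- R2 - (6)*R1:  [   0  -26  -56  134 ]
R3 <- R3 - (4)*R1:  [   0  -26  -33  111 ]
R3 <- R3 - (1)*R2:  [   0    0   23  -23 ]
Row echelon form:
[ 1    5    8  |  -28 ]
[ 0  -26  -56  |  134 ]
[ 0    0   23  |  -23 ]
Back-substitution:
r = (-23) / 23 = -1
q = (134 - (-56)*(-1)) / -26 = -3
p = (-28 - (5)*(-3) - (8)*(-1)) / 1 = -5

(-5, -3, -1)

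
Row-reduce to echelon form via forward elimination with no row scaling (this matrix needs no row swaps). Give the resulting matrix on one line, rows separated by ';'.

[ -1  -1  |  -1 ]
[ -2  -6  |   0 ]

Forward elimination:
R2 <- R2 - (2)*R1:  [  0  -4   2 ]
Row echelon form:
[ -1  -1  |  -1 ]
[  0  -4  |   2 ]

REF = [-1 -1 -1; 0 -4 2]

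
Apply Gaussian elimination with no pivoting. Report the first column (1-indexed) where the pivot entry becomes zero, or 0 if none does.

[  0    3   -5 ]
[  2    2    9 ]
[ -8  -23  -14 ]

Naive forward elimination:
Pivot entry (1,1) is zero but row 2 has 2 in column 1 -> naive elimination stops; a row interchange (e.g. R1 <-> R2) would be required here.

first zero-pivot column = 1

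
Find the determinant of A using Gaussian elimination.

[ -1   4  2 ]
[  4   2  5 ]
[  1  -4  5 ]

Forward elimination:
R2 <- R2 - (-4)*R1:  [  0  18  13 ]
R3 <- R3 - (-1)*R1:  [ 0  0  7 ]
Upper-triangular form:
[ -1   4   2 ]
[  0  18  13 ]
[  0   0   7 ]
det(A) = (-1)^0 * (-1) * (18) * (7) = -126  (0 row swaps -> sign +1)

det(A) = -126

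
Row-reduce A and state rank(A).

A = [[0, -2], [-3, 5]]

Row reduction:
R1 <-> R2   (pivot in column 1 was zero)
[ -3   5 ]
[  0  -2 ]
Row echelon form:
[ -3   5 ]
[  0  -2 ]
Nonzero rows / pivot columns: 2

rank(A) = 2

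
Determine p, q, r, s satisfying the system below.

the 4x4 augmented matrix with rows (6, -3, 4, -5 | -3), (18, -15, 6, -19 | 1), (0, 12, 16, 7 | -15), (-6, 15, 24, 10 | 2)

Forward elimination on [A|b]:
R2 <- R2 - (3)*R1:  [  0  -6  -6  -4  10 ]
R4 <- R4 - (-1)*R1:  [  0  12  28   5  -1 ]
R3 <- R3 - (-2)*R2:  [  0   0   4  -1   5 ]
R4 <- R4 - (-2)*R2:  [  0   0  16  -3  19 ]
R4 <- R4 - (4)*R3:  [  0   0   0   1  -1 ]
Row echelon form:
[ 6  -3   4  -5  |  -3 ]
[ 0  -6  -6  -4  |  10 ]
[ 0   0   4  -1  |   5 ]
[ 0   0   0   1  |  -1 ]
Back-substitution:
s = (-1) / 1 = -1
r = (5 - (-1)*(-1)) / 4 = 1
q = (10 - (-6)*(1) - (-4)*(-1)) / -6 = -2
p = (-3 - (-3)*(-2) - (4)*(1) - (-5)*(-1)) / 6 = -3

(-3, -2, 1, -1)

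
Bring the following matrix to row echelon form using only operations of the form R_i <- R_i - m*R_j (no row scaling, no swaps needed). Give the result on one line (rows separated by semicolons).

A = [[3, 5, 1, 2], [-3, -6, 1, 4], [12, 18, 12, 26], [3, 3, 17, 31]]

REF = [3 5 1 2; 0 -1 2 6; 0 0 4 6; 0 0 0 -1]

Forward elimination:
R2 <- R2 - (-1)*R1:  [  0  -1   2   6 ]
R3 <- R3 - (4)*R1:  [  0  -2   8  18 ]
R4 <- R4 - (1)*R1:  [  0  -2  16  29 ]
R3 <- R3 - (2)*R2:  [ 0  0  4  6 ]
R4 <- R4 - (2)*R2:  [  0   0  12  17 ]
R4 <- R4 - (3)*R3:  [  0   0   0  -1 ]
Row echelon form:
[ 3   5  1   2 ]
[ 0  -1  2   6 ]
[ 0   0  4   6 ]
[ 0   0  0  -1 ]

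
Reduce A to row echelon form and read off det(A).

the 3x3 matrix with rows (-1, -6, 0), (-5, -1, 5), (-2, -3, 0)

Forward elimination:
R2 <- R2 - (5)*R1:  [  0  29   5 ]
R3 <- R3 - (2)*R1:  [ 0  9  0 ]
R3 <- R3 - (9/29)*R2:  [      0       0  -45/29 ]
Upper-triangular form:
[ -1  -6       0 ]
[  0  29       5 ]
[  0   0  -45/29 ]
det(A) = (-1)^0 * (-1) * (29) * (-45/29) = 45  (0 row swaps -> sign +1)

det(A) = 45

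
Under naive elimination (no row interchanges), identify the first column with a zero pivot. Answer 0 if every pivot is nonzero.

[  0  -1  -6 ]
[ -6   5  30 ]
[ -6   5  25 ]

first zero-pivot column = 1

Naive forward elimination:
Pivot entry (1,1) is zero but row 2 has -6 in column 1 -> naive elimination stops; a row interchange (e.g. R1 <-> R2) would be required here.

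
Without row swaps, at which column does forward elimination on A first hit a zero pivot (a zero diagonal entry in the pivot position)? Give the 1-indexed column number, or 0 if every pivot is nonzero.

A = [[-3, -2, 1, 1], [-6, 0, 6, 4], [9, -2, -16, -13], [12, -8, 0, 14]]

first zero-pivot column = 0

Naive forward elimination:
R2 <- R2 - (2)*R1:  [ 0  4  4  2 ]
R3 <- R3 - (-3)*R1:  [   0   -8  -13  -10 ]
R4 <- R4 - (-4)*R1:  [   0  -16    4   18 ]
R3 <- R3 - (-2)*R2:  [  0   0  -5  -6 ]
R4 <- R4 - (-4)*R2:  [  0   0  20  26 ]
R4 <- R4 - (-4)*R3:  [ 0  0  0  2 ]
All pivots nonzero; naive elimination completes without hitting a zero pivot.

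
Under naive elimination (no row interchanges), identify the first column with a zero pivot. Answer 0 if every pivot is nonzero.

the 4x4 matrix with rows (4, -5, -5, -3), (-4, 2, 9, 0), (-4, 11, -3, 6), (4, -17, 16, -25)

Naive forward elimination:
R2 <- R2 - (-1)*R1:  [  0  -3   4  -3 ]
R3 <- R3 - (-1)*R1:  [  0   6  -8   3 ]
R4 <- R4 - (1)*R1:  [   0  -12   21  -22 ]
R3 <- R3 - (-2)*R2:  [  0   0   0  -3 ]
R4 <- R4 - (4)*R2:  [   0    0    5  -10 ]
Matrix at this point:
[ 4  -5  -5   -3 ]
[ 0  -3   4   -3 ]
[ 0   0   0   -3 ]
[ 0   0   5  -10 ]
Pivot entry (3,3) is zero but row 4 has 5 in column 3 -> naive elimination stops; a row interchange (e.g. R3 <-> R4) would be required here.

first zero-pivot column = 3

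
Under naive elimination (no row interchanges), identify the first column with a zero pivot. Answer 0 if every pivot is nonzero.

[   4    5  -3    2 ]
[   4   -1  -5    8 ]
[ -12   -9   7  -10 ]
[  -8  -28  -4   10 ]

first zero-pivot column = 0

Naive forward elimination:
R2 <- R2 - (1)*R1:  [  0  -6  -2   6 ]
R3 <- R3 - (-3)*R1:  [  0   6  -2  -4 ]
R4 <- R4 - (-2)*R1:  [   0  -18  -10   14 ]
R3 <- R3 - (-1)*R2:  [  0   0  -4   2 ]
R4 <- R4 - (3)*R2:  [  0   0  -4  -4 ]
R4 <- R4 - (1)*R3:  [  0   0   0  -6 ]
All pivots nonzero; naive elimination completes without hitting a zero pivot.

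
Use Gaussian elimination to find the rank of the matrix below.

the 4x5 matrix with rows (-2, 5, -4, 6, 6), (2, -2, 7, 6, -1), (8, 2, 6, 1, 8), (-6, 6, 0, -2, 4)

Row reduction:
R2 <- R2 - (-1)*R1:  [  0   3   3  12   5 ]
R3 <- R3 - (-4)*R1:  [   0   22  -10   25   32 ]
R4 <- R4 - (3)*R1:  [   0   -9   12  -20  -14 ]
R3 <- R3 - (22/3)*R2:  [     0      0    -32    -63  -14/3 ]
R4 <- R4 - (-3)*R2:  [  0   0  21  16   1 ]
R4 <- R4 - (-21/32)*R3:  [       0        0        0  -811/32   -33/16 ]
Row echelon form:
[ -2  5   -4        6       6 ]
[  0  3    3       12       5 ]
[  0  0  -32      -63   -14/3 ]
[  0  0    0  -811/32  -33/16 ]
Nonzero rows / pivot columns: 4

rank(A) = 4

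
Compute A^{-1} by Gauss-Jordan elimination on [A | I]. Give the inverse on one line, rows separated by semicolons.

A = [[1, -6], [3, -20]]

inverse = [10 -3; 3/2 -1/2]

Gauss-Jordan on [A | I]:
R2 <- R2 - (3)*R1:  [  0  -2  |  -3   1 ]
R2 <- (1/-2)*R2:  [    0     1  |   3/2  -1/2 ]
R1 <- R1 - (-6)*R2:  [  1   0  |  10  -3 ]
Right block of [I | A^{-1}] is the inverse:
[  10    -3 ]
[ 3/2  -1/2 ]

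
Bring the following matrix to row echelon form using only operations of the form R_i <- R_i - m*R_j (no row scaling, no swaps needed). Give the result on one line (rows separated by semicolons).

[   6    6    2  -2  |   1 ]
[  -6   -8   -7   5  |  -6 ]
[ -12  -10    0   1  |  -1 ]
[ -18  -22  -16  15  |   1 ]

Forward elimination:
R2 <- R2 - (-1)*R1:  [  0  -2  -5   3  -5 ]
R3 <- R3 - (-2)*R1:  [  0   2   4  -3   1 ]
R4 <- R4 - (-3)*R1:  [   0   -4  -10    9    4 ]
R3 <- R3 - (-1)*R2:  [  0   0  -1   0  -4 ]
R4 <- R4 - (2)*R2:  [  0   0   0   3  14 ]
Row echelon form:
[ 6   6   2  -2  |   1 ]
[ 0  -2  -5   3  |  -5 ]
[ 0   0  -1   0  |  -4 ]
[ 0   0   0   3  |  14 ]

REF = [6 6 2 -2 1; 0 -2 -5 3 -5; 0 0 -1 0 -4; 0 0 0 3 14]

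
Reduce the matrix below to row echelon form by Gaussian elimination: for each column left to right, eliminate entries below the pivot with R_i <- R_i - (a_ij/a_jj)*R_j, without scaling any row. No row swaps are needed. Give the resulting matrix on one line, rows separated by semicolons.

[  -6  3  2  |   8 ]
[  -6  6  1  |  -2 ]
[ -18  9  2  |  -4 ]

REF = [-6 3 2 8; 0 3 -1 -10; 0 0 -4 -28]

Forward elimination:
R2 <- R2 - (1)*R1:  [   0    3   -1  -10 ]
R3 <- R3 - (3)*R1:  [   0    0   -4  -28 ]
Row echelon form:
[ -6  3   2  |    8 ]
[  0  3  -1  |  -10 ]
[  0  0  -4  |  -28 ]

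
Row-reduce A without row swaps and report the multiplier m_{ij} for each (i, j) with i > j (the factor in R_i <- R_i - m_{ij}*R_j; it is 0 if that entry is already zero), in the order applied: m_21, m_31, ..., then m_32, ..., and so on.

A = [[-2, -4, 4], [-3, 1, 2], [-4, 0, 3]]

multipliers: 3/2, 2, 8/7

Forward elimination:
R2 <- R2 - (3/2)*R1:  [  0   7  -4 ]
R3 <- R3 - (2)*R1:  [  0   8  -5 ]
R3 <- R3 - (8/7)*R2:  [    0     0  -3/7 ]
Multipliers (in order of application): m_{21} = 3/2, m_{31} = 2, m_{32} = 8/7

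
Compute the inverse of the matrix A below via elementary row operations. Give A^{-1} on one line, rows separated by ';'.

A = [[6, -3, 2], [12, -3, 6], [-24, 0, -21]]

Gauss-Jordan on [A | I]:
R1 <- (1/6)*R1:  [    1  -1/2   1/3  |   1/6     0     0 ]
R2 <- R2 - (12)*R1:  [  0   3   2  |  -2   1   0 ]
R3 <- R3 - (-24)*R1:  [   0  -12  -13  |    4    0    1 ]
R2 <- (1/3)*R2:  [    0     1   2/3  |  -2/3   1/3     0 ]
R1 <- R1 - (-1/2)*R2:  [    1     0   2/3  |  -1/6   1/6     0 ]
R3 <- R3 - (-12)*R2:  [  0   0  -5  |  -4   4   1 ]
R3 <- (1/-5)*R3:  [    0     0     1  |   4/5  -4/5  -1/5 ]
R1 <- R1 - (2/3)*R3:  [     1      0      0  |  -7/10   7/10   2/15 ]
R2 <- R2 - (2/3)*R3:  [     0      1      0  |   -6/5  13/15   2/15 ]
Right block of [I | A^{-1}] is the inverse:
[ -7/10   7/10  2/15 ]
[  -6/5  13/15  2/15 ]
[   4/5   -4/5  -1/5 ]

inverse = [-7/10 7/10 2/15; -6/5 13/15 2/15; 4/5 -4/5 -1/5]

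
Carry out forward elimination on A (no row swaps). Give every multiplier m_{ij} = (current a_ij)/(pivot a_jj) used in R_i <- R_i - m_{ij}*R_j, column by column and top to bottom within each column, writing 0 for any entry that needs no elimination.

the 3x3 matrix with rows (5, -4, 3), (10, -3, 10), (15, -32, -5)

multipliers: 2, 3, -4

Forward elimination:
R2 <- R2 - (2)*R1:  [ 0  5  4 ]
R3 <- R3 - (3)*R1:  [   0  -20  -14 ]
R3 <- R3 - (-4)*R2:  [ 0  0  2 ]
Multipliers (in order of application): m_{21} = 2, m_{31} = 3, m_{32} = -4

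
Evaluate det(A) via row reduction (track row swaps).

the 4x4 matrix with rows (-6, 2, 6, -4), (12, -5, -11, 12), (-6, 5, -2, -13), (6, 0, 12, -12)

Forward elimination:
R2 <- R2 - (-2)*R1:  [  0  -1   1   4 ]
R3 <- R3 - (1)*R1:  [  0   3  -8  -9 ]
R4 <- R4 - (-1)*R1:  [   0    2   18  -16 ]
R3 <- R3 - (-3)*R2:  [  0   0  -5   3 ]
R4 <- R4 - (-2)*R2:  [  0   0  20  -8 ]
R4 <- R4 - (-4)*R3:  [ 0  0  0  4 ]
Upper-triangular form:
[ -6   2   6  -4 ]
[  0  -1   1   4 ]
[  0   0  -5   3 ]
[  0   0   0   4 ]
det(A) = (-1)^0 * (-6) * (-1) * (-5) * (4) = -120  (0 row swaps -> sign +1)

det(A) = -120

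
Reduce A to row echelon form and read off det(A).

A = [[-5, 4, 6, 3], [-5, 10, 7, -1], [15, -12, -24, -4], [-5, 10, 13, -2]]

det(A) = 720

Forward elimination:
R2 <- R2 - (1)*R1:  [  0   6   1  -4 ]
R3 <- R3 - (-3)*R1:  [  0   0  -6   5 ]
R4 <- R4 - (1)*R1:  [  0   6   7  -5 ]
R4 <- R4 - (1)*R2:  [  0   0   6  -1 ]
R4 <- R4 - (-1)*R3:  [ 0  0  0  4 ]
Upper-triangular form:
[ -5  4   6   3 ]
[  0  6   1  -4 ]
[  0  0  -6   5 ]
[  0  0   0   4 ]
det(A) = (-1)^0 * (-5) * (6) * (-6) * (4) = 720  (0 row swaps -> sign +1)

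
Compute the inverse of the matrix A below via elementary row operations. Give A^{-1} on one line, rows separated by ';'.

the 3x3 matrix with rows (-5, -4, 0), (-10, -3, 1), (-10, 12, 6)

Gauss-Jordan on [A | I]:
R1 <- (1/-5)*R1:  [    1   4/5     0  |  -1/5     0     0 ]
R2 <- R2 - (-10)*R1:  [  0   5   1  |  -2   1   0 ]
R3 <- R3 - (-10)*R1:  [  0  20   6  |  -2   0   1 ]
R2 <- (1/5)*R2:  [    0     1   1/5  |  -2/5   1/5     0 ]
R1 <- R1 - (4/5)*R2:  [     1      0  -4/25  |   3/25  -4/25      0 ]
R3 <- R3 - (20)*R2:  [  0   0   2  |   6  -4   1 ]
R3 <- (1/2)*R3:  [   0    0    1  |    3   -2  1/2 ]
R1 <- R1 - (-4/25)*R3:  [      1       0       0  |     3/5  -12/25    2/25 ]
R2 <- R2 - (1/5)*R3:  [     0      1      0  |     -1    3/5  -1/10 ]
Right block of [I | A^{-1}] is the inverse:
[ 3/5  -12/25   2/25 ]
[  -1     3/5  -1/10 ]
[   3      -2    1/2 ]

inverse = [3/5 -12/25 2/25; -1 3/5 -1/10; 3 -2 1/2]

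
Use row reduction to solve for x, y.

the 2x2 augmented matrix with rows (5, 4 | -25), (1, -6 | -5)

(-5, 0)

Forward elimination on [A|b]:
R2 <- R2 - (1/5)*R1:  [     0  -34/5      0 ]
Row echelon form:
[ 5      4  |  -25 ]
[ 0  -34/5  |    0 ]
Back-substitution:
y = (0) / (-34/5) = 0
x = (-25 - (4)*(0)) / 5 = -5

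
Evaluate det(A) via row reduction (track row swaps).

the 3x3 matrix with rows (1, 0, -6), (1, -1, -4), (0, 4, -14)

det(A) = 6

Forward elimination:
R2 <- R2 - (1)*R1:  [  0  -1   2 ]
R3 <- R3 - (-4)*R2:  [  0   0  -6 ]
Upper-triangular form:
[ 1   0  -6 ]
[ 0  -1   2 ]
[ 0   0  -6 ]
det(A) = (-1)^0 * (1) * (-1) * (-6) = 6  (0 row swaps -> sign +1)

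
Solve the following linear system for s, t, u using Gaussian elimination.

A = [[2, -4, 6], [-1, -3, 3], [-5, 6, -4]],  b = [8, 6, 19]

(-3, 4, 5)

Forward elimination on [A|b]:
R2 <- R2 - (-1/2)*R1:  [  0  -5   6  10 ]
R3 <- R3 - (-5/2)*R1:  [  0  -4  11  39 ]
R3 <- R3 - (4/5)*R2:  [    0     0  31/5    31 ]
Row echelon form:
[ 2  -4     6  |   8 ]
[ 0  -5     6  |  10 ]
[ 0   0  31/5  |  31 ]
Back-substitution:
u = (31) / (31/5) = 5
t = (10 - (6)*(5)) / -5 = 4
s = (8 - (-4)*(4) - (6)*(5)) / 2 = -3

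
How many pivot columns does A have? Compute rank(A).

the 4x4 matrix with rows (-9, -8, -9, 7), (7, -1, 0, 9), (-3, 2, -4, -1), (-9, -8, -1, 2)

rank(A) = 4

Row reduction:
R2 <- R2 - (-7/9)*R1:  [     0  -65/9     -7  130/9 ]
R3 <- R3 - (1/3)*R1:  [     0   14/3     -1  -10/3 ]
R4 <- R4 - (1)*R1:  [  0   0   8  -5 ]
R3 <- R3 - (-42/65)*R2:  [       0        0  -359/65        6 ]
R4 <- R4 - (-520/359)*R3:  [        0         0         0  1325/359 ]
Row echelon form:
[ -9     -8       -9         7 ]
[  0  -65/9       -7     130/9 ]
[  0      0  -359/65         6 ]
[  0      0        0  1325/359 ]
Nonzero rows / pivot columns: 4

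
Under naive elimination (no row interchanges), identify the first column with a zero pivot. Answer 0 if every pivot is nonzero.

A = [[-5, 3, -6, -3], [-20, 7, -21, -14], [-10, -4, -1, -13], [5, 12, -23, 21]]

first zero-pivot column = 4

Naive forward elimination:
R2 <- R2 - (4)*R1:  [  0  -5   3  -2 ]
R3 <- R3 - (2)*R1:  [   0  -10   11   -7 ]
R4 <- R4 - (-1)*R1:  [   0   15  -29   18 ]
R3 <- R3 - (2)*R2:  [  0   0   5  -3 ]
R4 <- R4 - (-3)*R2:  [   0    0  -20   12 ]
R4 <- R4 - (-4)*R3:  [ 0  0  0  0 ]
Matrix at this point:
[ -5   3  -6  -3 ]
[  0  -5   3  -2 ]
[  0   0   5  -3 ]
[  0   0   0   0 ]
Pivot entry (4,4) in the last row is zero and there are no rows below to swap with -> zero pivot in column 4 (A is singular).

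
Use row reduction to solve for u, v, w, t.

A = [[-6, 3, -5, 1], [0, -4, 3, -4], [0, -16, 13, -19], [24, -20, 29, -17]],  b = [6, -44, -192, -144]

Forward elimination on [A|b]:
R4 <- R4 - (-4)*R1:  [    0    -8     9   -13  -120 ]
R3 <- R3 - (4)*R2:  [   0    0    1   -3  -16 ]
R4 <- R4 - (2)*R2:  [   0    0    3   -5  -32 ]
R4 <- R4 - (3)*R3:  [  0   0   0   4  16 ]
Row echelon form:
[ -6   3  -5   1  |    6 ]
[  0  -4   3  -4  |  -44 ]
[  0   0   1  -3  |  -16 ]
[  0   0   0   4  |   16 ]
Back-substitution:
t = (16) / 4 = 4
w = (-16 - (-3)*(4)) / 1 = -4
v = (-44 - (3)*(-4) - (-4)*(4)) / -4 = 4
u = (6 - (3)*(4) - (-5)*(-4) - (1)*(4)) / -6 = 5

(5, 4, -4, 4)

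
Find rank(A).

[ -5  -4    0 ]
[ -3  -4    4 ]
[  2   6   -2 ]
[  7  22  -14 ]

rank(A) = 3

Row reduction:
R2 <- R2 - (3/5)*R1:  [    0  -8/5     4 ]
R3 <- R3 - (-2/5)*R1:  [    0  22/5    -2 ]
R4 <- R4 - (-7/5)*R1:  [    0  82/5   -14 ]
R3 <- R3 - (-11/4)*R2:  [ 0  0  9 ]
R4 <- R4 - (-41/4)*R2:  [  0   0  27 ]
R4 <- R4 - (3)*R3:  [ 0  0  0 ]
Row echelon form:
[ -5    -4  0 ]
[  0  -8/5  4 ]
[  0     0  9 ]
[  0     0  0 ]
Nonzero rows / pivot columns: 3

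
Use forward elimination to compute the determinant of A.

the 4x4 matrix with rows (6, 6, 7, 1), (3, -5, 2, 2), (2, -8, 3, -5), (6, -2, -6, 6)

Forward elimination:
R2 <- R2 - (1/2)*R1:  [    0    -8  -3/2   3/2 ]
R3 <- R3 - (1/3)*R1:  [     0    -10    2/3  -16/3 ]
R4 <- R4 - (1)*R1:  [   0   -8  -13    5 ]
R3 <- R3 - (5/4)*R2:  [       0        0    61/24  -173/24 ]
R4 <- R4 - (1)*R2:  [     0      0  -23/2    7/2 ]
R4 <- R4 - (-276/61)*R3:  [        0         0         0  -1776/61 ]
Upper-triangular form:
[ 6   6      7         1 ]
[ 0  -8   -3/2       3/2 ]
[ 0   0  61/24   -173/24 ]
[ 0   0      0  -1776/61 ]
det(A) = (-1)^0 * (6) * (-8) * (61/24) * (-1776/61) = 3552  (0 row swaps -> sign +1)

det(A) = 3552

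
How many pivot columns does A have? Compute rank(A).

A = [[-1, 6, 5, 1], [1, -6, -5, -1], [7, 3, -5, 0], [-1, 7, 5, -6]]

Row reduction:
R2 <- R2 - (-1)*R1:  [ 0  0  0  0 ]
R3 <- R3 - (-7)*R1:  [  0  45  30   7 ]
R4 <- R4 - (1)*R1:  [  0   1   0  -7 ]
R2 <-> R3   (pivot in column 2 was zero)
[ -1   6   5   1 ]
[  0  45  30   7 ]
[  0   0   0   0 ]
[  0   1   0  -7 ]
R4 <- R4 - (1/45)*R2:  [       0        0     -2/3  -322/45 ]
R3 <-> R4   (pivot in column 3 was zero)
[ -1   6     5        1 ]
[  0  45    30        7 ]
[  0   0  -2/3  -322/45 ]
[  0   0     0        0 ]
Row echelon form:
[ -1   6     5        1 ]
[  0  45    30        7 ]
[  0   0  -2/3  -322/45 ]
[  0   0     0        0 ]
Nonzero rows / pivot columns: 3

rank(A) = 3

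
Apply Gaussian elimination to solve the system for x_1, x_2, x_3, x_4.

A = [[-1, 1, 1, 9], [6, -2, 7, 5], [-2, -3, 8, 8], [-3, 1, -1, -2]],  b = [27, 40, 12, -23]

Forward elimination on [A|b]:
R2 <- R2 - (-6)*R1:  [   0    4   13   59  202 ]
R3 <- R3 - (2)*R1:  [   0   -5    6  -10  -42 ]
R4 <- R4 - (3)*R1:  [    0    -2    -4   -29  -104 ]
R3 <- R3 - (-5/4)*R2:  [     0      0   89/4  255/4  421/2 ]
R4 <- R4 - (-1/2)*R2:  [   0    0  5/2  1/2   -3 ]
R4 <- R4 - (10/89)*R3:  [        0         0         0   -593/89  -2372/89 ]
Row echelon form:
[ -1  1     1        9  |        27 ]
[  0  4    13       59  |       202 ]
[  0  0  89/4    255/4  |     421/2 ]
[  0  0     0  -593/89  |  -2372/89 ]
Back-substitution:
x_4 = (-2372/89) / (-593/89) = 4
x_3 = (421/2 - (255/4)*(4)) / (89/4) = -2
x_2 = (202 - (13)*(-2) - (59)*(4)) / 4 = -2
x_1 = (27 - (1)*(-2) - (1)*(-2) - (9)*(4)) / -1 = 5

(5, -2, -2, 4)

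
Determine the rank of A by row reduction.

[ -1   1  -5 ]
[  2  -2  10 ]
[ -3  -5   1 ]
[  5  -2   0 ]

Row reduction:
R2 <- R2 - (-2)*R1:  [ 0  0  0 ]
R3 <- R3 - (3)*R1:  [  0  -8  16 ]
R4 <- R4 - (-5)*R1:  [   0    3  -25 ]
R2 <-> R3   (pivot in column 2 was zero)
[ -1   1   -5 ]
[  0  -8   16 ]
[  0   0    0 ]
[  0   3  -25 ]
R4 <- R4 - (-3/8)*R2:  [   0    0  -19 ]
R3 <-> R4   (pivot in column 3 was zero)
[ -1   1   -5 ]
[  0  -8   16 ]
[  0   0  -19 ]
[  0   0    0 ]
Row echelon form:
[ -1   1   -5 ]
[  0  -8   16 ]
[  0   0  -19 ]
[  0   0    0 ]
Nonzero rows / pivot columns: 3

rank(A) = 3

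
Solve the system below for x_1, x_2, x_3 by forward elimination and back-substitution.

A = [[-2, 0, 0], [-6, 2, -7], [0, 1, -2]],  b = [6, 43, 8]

Forward elimination on [A|b]:
R2 <- R2 - (3)*R1:  [  0   2  -7  25 ]
R3 <- R3 - (1/2)*R2:  [    0     0   3/2  -9/2 ]
Row echelon form:
[ -2  0    0  |     6 ]
[  0  2   -7  |    25 ]
[  0  0  3/2  |  -9/2 ]
Back-substitution:
x_3 = (-9/2) / (3/2) = -3
x_2 = (25 - (-7)*(-3)) / 2 = 2
x_1 = (6) / -2 = -3

(-3, 2, -3)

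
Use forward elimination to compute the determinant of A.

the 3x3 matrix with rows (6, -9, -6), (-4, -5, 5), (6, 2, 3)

Forward elimination:
R2 <- R2 - (-2/3)*R1:  [   0  -11    1 ]
R3 <- R3 - (1)*R1:  [  0  11   9 ]
R3 <- R3 - (-1)*R2:  [  0   0  10 ]
Upper-triangular form:
[ 6   -9  -6 ]
[ 0  -11   1 ]
[ 0    0  10 ]
det(A) = (-1)^0 * (6) * (-11) * (10) = -660  (0 row swaps -> sign +1)

det(A) = -660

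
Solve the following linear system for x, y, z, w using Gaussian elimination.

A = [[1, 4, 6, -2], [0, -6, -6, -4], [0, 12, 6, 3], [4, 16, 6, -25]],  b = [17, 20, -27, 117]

Forward elimination on [A|b]:
R4 <- R4 - (4)*R1:  [   0    0  -18  -17   49 ]
R3 <- R3 - (-2)*R2:  [  0   0  -6  -5  13 ]
R4 <- R4 - (3)*R3:  [  0   0   0  -2  10 ]
Row echelon form:
[ 1   4   6  -2  |  17 ]
[ 0  -6  -6  -4  |  20 ]
[ 0   0  -6  -5  |  13 ]
[ 0   0   0  -2  |  10 ]
Back-substitution:
w = (10) / -2 = -5
z = (13 - (-5)*(-5)) / -6 = 2
y = (20 - (-6)*(2) - (-4)*(-5)) / -6 = -2
x = (17 - (4)*(-2) - (6)*(2) - (-2)*(-5)) / 1 = 3

(3, -2, 2, -5)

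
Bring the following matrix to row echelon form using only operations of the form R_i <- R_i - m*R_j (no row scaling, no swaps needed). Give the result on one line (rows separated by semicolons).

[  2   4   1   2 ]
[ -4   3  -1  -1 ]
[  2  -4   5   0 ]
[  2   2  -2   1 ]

Forward elimination:
R2 <- R2 - (-2)*R1:  [  0  11   1   3 ]
R3 <- R3 - (1)*R1:  [  0  -8   4  -2 ]
R4 <- R4 - (1)*R1:  [  0  -2  -3  -1 ]
R3 <- R3 - (-8/11)*R2:  [     0      0  52/11   2/11 ]
R4 <- R4 - (-2/11)*R2:  [      0       0  -31/11   -5/11 ]
R4 <- R4 - (-31/52)*R3:  [     0      0      0  -9/26 ]
Row echelon form:
[ 2   4      1      2 ]
[ 0  11      1      3 ]
[ 0   0  52/11   2/11 ]
[ 0   0      0  -9/26 ]

REF = [2 4 1 2; 0 11 1 3; 0 0 52/11 2/11; 0 0 0 -9/26]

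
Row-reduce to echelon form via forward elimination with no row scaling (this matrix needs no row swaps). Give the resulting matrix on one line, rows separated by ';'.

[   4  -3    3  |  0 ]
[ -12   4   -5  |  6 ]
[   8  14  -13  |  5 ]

Forward elimination:
R2 <- R2 - (-3)*R1:  [  0  -5   4   6 ]
R3 <- R3 - (2)*R1:  [   0   20  -19    5 ]
R3 <- R3 - (-4)*R2:  [  0   0  -3  29 ]
Row echelon form:
[ 4  -3   3  |   0 ]
[ 0  -5   4  |   6 ]
[ 0   0  -3  |  29 ]

REF = [4 -3 3 0; 0 -5 4 6; 0 0 -3 29]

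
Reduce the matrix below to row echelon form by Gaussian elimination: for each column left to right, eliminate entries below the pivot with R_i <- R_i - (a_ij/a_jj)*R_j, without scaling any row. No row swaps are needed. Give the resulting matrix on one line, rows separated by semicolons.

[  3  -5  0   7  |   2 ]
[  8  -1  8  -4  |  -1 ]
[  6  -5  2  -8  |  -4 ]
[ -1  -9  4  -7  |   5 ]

Forward elimination:
R2 <- R2 - (8/3)*R1:  [     0   37/3      8  -68/3  -19/3 ]
R3 <- R3 - (2)*R1:  [   0    5    2  -22   -8 ]
R4 <- R4 - (-1/3)*R1:  [     0  -32/3      4  -14/3   17/3 ]
R3 <- R3 - (15/37)*R2:  [       0        0   -46/37  -474/37  -201/37 ]
R4 <- R4 - (-32/37)*R2:  [       0        0   404/37  -898/37     7/37 ]
R4 <- R4 - (-202/23)*R3:  [        0         0         0  -3146/23  -1093/23 ]
Row echelon form:
[ 3    -5       0         7  |         2 ]
[ 0  37/3       8     -68/3  |     -19/3 ]
[ 0     0  -46/37   -474/37  |   -201/37 ]
[ 0     0       0  -3146/23  |  -1093/23 ]

REF = [3 -5 0 7 2; 0 37/3 8 -68/3 -19/3; 0 0 -46/37 -474/37 -201/37; 0 0 0 -3146/23 -1093/23]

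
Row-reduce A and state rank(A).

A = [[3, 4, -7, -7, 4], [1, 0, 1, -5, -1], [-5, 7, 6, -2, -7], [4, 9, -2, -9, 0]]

rank(A) = 4

Row reduction:
R2 <- R2 - (1/3)*R1:  [    0  -4/3  10/3  -8/3  -7/3 ]
R3 <- R3 - (-5/3)*R1:  [     0   41/3  -17/3  -41/3   -1/3 ]
R4 <- R4 - (4/3)*R1:  [     0   11/3   22/3    1/3  -16/3 ]
R3 <- R3 - (-41/4)*R2:  [     0      0   57/2    -41  -97/4 ]
R4 <- R4 - (-11/4)*R2:  [     0      0   33/2     -7  -47/4 ]
R4 <- R4 - (11/19)*R3:  [      0       0       0  318/19   87/38 ]
Row echelon form:
[ 3     4    -7      -7      4 ]
[ 0  -4/3  10/3    -8/3   -7/3 ]
[ 0     0  57/2     -41  -97/4 ]
[ 0     0     0  318/19  87/38 ]
Nonzero rows / pivot columns: 4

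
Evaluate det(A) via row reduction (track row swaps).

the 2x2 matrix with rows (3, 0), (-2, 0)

Forward elimination:
R2 <- R2 - (-2/3)*R1:  [ 0  0 ]
Upper-triangular form:
[ 3  0 ]
[ 0  0 ]
det(A) = (-1)^0 * (3) * (0) = 0  (0 row swaps -> sign +1)

det(A) = 0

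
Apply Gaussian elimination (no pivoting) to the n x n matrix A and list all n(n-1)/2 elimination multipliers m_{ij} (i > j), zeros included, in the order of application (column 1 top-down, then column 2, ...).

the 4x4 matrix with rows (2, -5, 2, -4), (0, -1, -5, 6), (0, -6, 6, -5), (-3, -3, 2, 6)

Forward elimination:
R2: entry in column 1 is already 0 -> m_{21} = 0 (no row operation needed)
R3: entry in column 1 is already 0 -> m_{31} = 0 (no row operation needed)
R4 <- R4 - (-3/2)*R1:  [     0  -21/2      5      0 ]
R3 <- R3 - (6)*R2:  [   0    0   36  -41 ]
R4 <- R4 - (21/2)*R2:  [     0      0  115/2    -63 ]
R4 <- R4 - (115/72)*R3:  [      0       0       0  179/72 ]
Multipliers (in order of application): m_{21} = 0, m_{31} = 0, m_{41} = -3/2, m_{32} = 6, m_{42} = 21/2, m_{43} = 115/72

multipliers: 0, 0, -3/2, 6, 21/2, 115/72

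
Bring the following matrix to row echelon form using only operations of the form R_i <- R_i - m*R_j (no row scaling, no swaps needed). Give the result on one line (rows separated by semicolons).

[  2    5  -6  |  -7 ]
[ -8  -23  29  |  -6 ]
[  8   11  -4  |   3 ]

REF = [2 5 -6 -7; 0 -3 5 -34; 0 0 5 133]

Forward elimination:
R2 <- R2 - (-4)*R1:  [   0   -3    5  -34 ]
R3 <- R3 - (4)*R1:  [  0  -9  20  31 ]
R3 <- R3 - (3)*R2:  [   0    0    5  133 ]
Row echelon form:
[ 2   5  -6  |   -7 ]
[ 0  -3   5  |  -34 ]
[ 0   0   5  |  133 ]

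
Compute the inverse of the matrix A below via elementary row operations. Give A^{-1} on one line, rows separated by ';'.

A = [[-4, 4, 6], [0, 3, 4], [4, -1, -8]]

Gauss-Jordan on [A | I]:
R1 <- (1/-4)*R1:  [    1    -1  -3/2  |  -1/4     0     0 ]
R3 <- R3 - (4)*R1:  [  0   3  -2  |   1   0   1 ]
R2 <- (1/3)*R2:  [   0    1  4/3  |    0  1/3    0 ]
R1 <- R1 - (-1)*R2:  [    1     0  -1/6  |  -1/4   1/3     0 ]
R3 <- R3 - (3)*R2:  [  0   0  -6  |   1  -1   1 ]
R3 <- (1/-6)*R3:  [    0     0     1  |  -1/6   1/6  -1/6 ]
R1 <- R1 - (-1/6)*R3:  [     1      0      0  |  -5/18  13/36  -1/36 ]
R2 <- R2 - (4/3)*R3:  [   0    1    0  |  2/9  1/9  2/9 ]
Right block of [I | A^{-1}] is the inverse:
[ -5/18  13/36  -1/36 ]
[   2/9    1/9    2/9 ]
[  -1/6    1/6   -1/6 ]

inverse = [-5/18 13/36 -1/36; 2/9 1/9 2/9; -1/6 1/6 -1/6]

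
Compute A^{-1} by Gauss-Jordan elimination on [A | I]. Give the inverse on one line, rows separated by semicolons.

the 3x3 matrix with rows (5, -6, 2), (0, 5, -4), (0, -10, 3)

Gauss-Jordan on [A | I]:
R1 <- (1/5)*R1:  [    1  -6/5   2/5  |   1/5     0     0 ]
R2 <- (1/5)*R2:  [    0     1  -4/5  |     0   1/5     0 ]
R1 <- R1 - (-6/5)*R2:  [      1       0  -14/25  |     1/5    6/25       0 ]
R3 <- R3 - (-10)*R2:  [  0   0  -5  |   0   2   1 ]
R3 <- (1/-5)*R3:  [    0     0     1  |     0  -2/5  -1/5 ]
R1 <- R1 - (-14/25)*R3:  [       1        0        0  |      1/5    2/125  -14/125 ]
R2 <- R2 - (-4/5)*R3:  [     0      1      0  |      0  -3/25  -4/25 ]
Right block of [I | A^{-1}] is the inverse:
[ 1/5  2/125  -14/125 ]
[   0  -3/25    -4/25 ]
[   0   -2/5     -1/5 ]

inverse = [1/5 2/125 -14/125; 0 -3/25 -4/25; 0 -2/5 -1/5]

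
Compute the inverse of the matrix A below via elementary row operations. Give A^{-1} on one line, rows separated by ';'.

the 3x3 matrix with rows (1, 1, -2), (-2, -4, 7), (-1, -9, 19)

inverse = [13/10 1/10 1/10; -31/10 -17/10 3/10; -7/5 -4/5 1/5]

Gauss-Jordan on [A | I]:
R2 <- R2 - (-2)*R1:  [  0  -2   3  |   2   1   0 ]
R3 <- R3 - (-1)*R1:  [  0  -8  17  |   1   0   1 ]
R2 <- (1/-2)*R2:  [    0     1  -3/2  |    -1  -1/2     0 ]
R1 <- R1 - (1)*R2:  [    1     0  -1/2  |     2   1/2     0 ]
R3 <- R3 - (-8)*R2:  [  0   0   5  |  -7  -4   1 ]
R3 <- (1/5)*R3:  [    0     0     1  |  -7/5  -4/5   1/5 ]
R1 <- R1 - (-1/2)*R3:  [     1      0      0  |  13/10   1/10   1/10 ]
R2 <- R2 - (-3/2)*R3:  [      0       1       0  |  -31/10  -17/10    3/10 ]
Right block of [I | A^{-1}] is the inverse:
[  13/10    1/10  1/10 ]
[ -31/10  -17/10  3/10 ]
[   -7/5    -4/5   1/5 ]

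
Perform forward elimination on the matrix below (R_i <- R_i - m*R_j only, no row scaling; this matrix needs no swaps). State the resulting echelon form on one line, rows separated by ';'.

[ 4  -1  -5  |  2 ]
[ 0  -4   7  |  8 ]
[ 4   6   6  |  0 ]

Forward elimination:
R3 <- R3 - (1)*R1:  [  0   7  11  -2 ]
R3 <- R3 - (-7/4)*R2:  [    0     0  93/4    12 ]
Row echelon form:
[ 4  -1    -5  |   2 ]
[ 0  -4     7  |   8 ]
[ 0   0  93/4  |  12 ]

REF = [4 -1 -5 2; 0 -4 7 8; 0 0 93/4 12]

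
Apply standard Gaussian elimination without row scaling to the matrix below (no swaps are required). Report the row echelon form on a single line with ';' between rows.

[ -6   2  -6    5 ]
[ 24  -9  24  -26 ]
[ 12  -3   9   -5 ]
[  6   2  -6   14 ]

REF = [-6 2 -6 5; 0 -1 0 -6; 0 0 -3 -1; 0 0 0 -1]

Forward elimination:
R2 <- R2 - (-4)*R1:  [  0  -1   0  -6 ]
R3 <- R3 - (-2)*R1:  [  0   1  -3   5 ]
R4 <- R4 - (-1)*R1:  [   0    4  -12   19 ]
R3 <- R3 - (-1)*R2:  [  0   0  -3  -1 ]
R4 <- R4 - (-4)*R2:  [   0    0  -12   -5 ]
R4 <- R4 - (4)*R3:  [  0   0   0  -1 ]
Row echelon form:
[ -6   2  -6   5 ]
[  0  -1   0  -6 ]
[  0   0  -3  -1 ]
[  0   0   0  -1 ]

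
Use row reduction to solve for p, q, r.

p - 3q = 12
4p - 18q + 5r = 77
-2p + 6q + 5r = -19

(0, -4, 1)

Forward elimination on [A|b]:
R2 <- R2 - (4)*R1:  [  0  -6   5  29 ]
R3 <- R3 - (-2)*R1:  [ 0  0  5  5 ]
Row echelon form:
[ 1  -3  0  |  12 ]
[ 0  -6  5  |  29 ]
[ 0   0  5  |   5 ]
Back-substitution:
r = (5) / 5 = 1
q = (29 - (5)*(1)) / -6 = -4
p = (12 - (-3)*(-4)) / 1 = 0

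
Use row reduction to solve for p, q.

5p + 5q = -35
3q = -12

Forward elimination on [A|b]:
Row echelon form:
[ 5  5  |  -35 ]
[ 0  3  |  -12 ]
Back-substitution:
q = (-12) / 3 = -4
p = (-35 - (5)*(-4)) / 5 = -3

(-3, -4)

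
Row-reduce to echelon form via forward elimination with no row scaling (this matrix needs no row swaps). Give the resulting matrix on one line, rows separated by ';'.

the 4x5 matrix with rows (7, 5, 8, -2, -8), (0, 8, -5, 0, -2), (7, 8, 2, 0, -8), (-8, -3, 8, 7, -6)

Forward elimination:
R3 <- R3 - (1)*R1:  [  0   3  -6   2   0 ]
R4 <- R4 - (-8/7)*R1:  [      0    19/7   120/7    33/7  -106/7 ]
R3 <- R3 - (3/8)*R2:  [     0      0  -33/8      2    3/4 ]
R4 <- R4 - (19/56)*R2:  [       0        0  1055/56     33/7  -405/28 ]
R4 <- R4 - (-1055/231)*R3:  [       0        0        0   457/33  -850/77 ]
Row echelon form:
[ 7  5      8      -2       -8 ]
[ 0  8     -5       0       -2 ]
[ 0  0  -33/8       2      3/4 ]
[ 0  0      0  457/33  -850/77 ]

REF = [7 5 8 -2 -8; 0 8 -5 0 -2; 0 0 -33/8 2 3/4; 0 0 0 457/33 -850/77]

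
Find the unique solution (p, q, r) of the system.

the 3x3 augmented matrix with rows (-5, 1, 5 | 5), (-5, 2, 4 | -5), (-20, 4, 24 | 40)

(3, -5, 5)

Forward elimination on [A|b]:
R2 <- R2 - (1)*R1:  [   0    1   -1  -10 ]
R3 <- R3 - (4)*R1:  [  0   0   4  20 ]
Row echelon form:
[ -5  1   5  |    5 ]
[  0  1  -1  |  -10 ]
[  0  0   4  |   20 ]
Back-substitution:
r = (20) / 4 = 5
q = (-10 - (-1)*(5)) / 1 = -5
p = (5 - (1)*(-5) - (5)*(5)) / -5 = 3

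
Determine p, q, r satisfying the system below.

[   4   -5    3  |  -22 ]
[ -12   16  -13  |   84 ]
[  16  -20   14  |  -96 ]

(0, 2, -4)

Forward elimination on [A|b]:
R2 <- R2 - (-3)*R1:  [  0   1  -4  18 ]
R3 <- R3 - (4)*R1:  [  0   0   2  -8 ]
Row echelon form:
[ 4  -5   3  |  -22 ]
[ 0   1  -4  |   18 ]
[ 0   0   2  |   -8 ]
Back-substitution:
r = (-8) / 2 = -4
q = (18 - (-4)*(-4)) / 1 = 2
p = (-22 - (-5)*(2) - (3)*(-4)) / 4 = 0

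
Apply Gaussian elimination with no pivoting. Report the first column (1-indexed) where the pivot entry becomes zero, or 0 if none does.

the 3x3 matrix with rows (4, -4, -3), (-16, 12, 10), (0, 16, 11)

first zero-pivot column = 0

Naive forward elimination:
R2 <- R2 - (-4)*R1:  [  0  -4  -2 ]
R3 <- R3 - (-4)*R2:  [ 0  0  3 ]
All pivots nonzero; naive elimination completes without hitting a zero pivot.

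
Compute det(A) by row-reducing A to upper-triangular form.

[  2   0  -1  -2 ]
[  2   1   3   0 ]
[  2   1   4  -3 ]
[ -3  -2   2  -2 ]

det(A) = 49

Forward elimination:
R2 <- R2 - (1)*R1:  [ 0  1  4  2 ]
R3 <- R3 - (1)*R1:  [  0   1   5  -1 ]
R4 <- R4 - (-3/2)*R1:  [   0   -2  1/2   -5 ]
R3 <- R3 - (1)*R2:  [  0   0   1  -3 ]
R4 <- R4 - (-2)*R2:  [    0     0  17/2    -1 ]
R4 <- R4 - (17/2)*R3:  [    0     0     0  49/2 ]
Upper-triangular form:
[ 2  0  -1    -2 ]
[ 0  1   4     2 ]
[ 0  0   1    -3 ]
[ 0  0   0  49/2 ]
det(A) = (-1)^0 * (2) * (1) * (1) * (49/2) = 49  (0 row swaps -> sign +1)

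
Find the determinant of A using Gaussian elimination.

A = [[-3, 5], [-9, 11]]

det(A) = 12

Forward elimination:
R2 <- R2 - (3)*R1:  [  0  -4 ]
Upper-triangular form:
[ -3   5 ]
[  0  -4 ]
det(A) = (-1)^0 * (-3) * (-4) = 12  (0 row swaps -> sign +1)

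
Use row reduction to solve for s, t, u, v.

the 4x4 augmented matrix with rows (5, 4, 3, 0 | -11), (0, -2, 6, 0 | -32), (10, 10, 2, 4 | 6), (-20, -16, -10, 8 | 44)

(-3, 4, -4, 1)

Forward elimination on [A|b]:
R3 <- R3 - (2)*R1:  [  0   2  -4   4  28 ]
R4 <- R4 - (-4)*R1:  [ 0  0  2  8  0 ]
R3 <- R3 - (-1)*R2:  [  0   0   2   4  -4 ]
R4 <- R4 - (1)*R3:  [ 0  0  0  4  4 ]
Row echelon form:
[ 5   4  3  0  |  -11 ]
[ 0  -2  6  0  |  -32 ]
[ 0   0  2  4  |   -4 ]
[ 0   0  0  4  |    4 ]
Back-substitution:
v = (4) / 4 = 1
u = (-4 - (4)*(1)) / 2 = -4
t = (-32 - (6)*(-4)) / -2 = 4
s = (-11 - (4)*(4) - (3)*(-4)) / 5 = -3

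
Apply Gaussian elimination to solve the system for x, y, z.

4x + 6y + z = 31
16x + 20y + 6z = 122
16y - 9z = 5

(4, 2, 3)

Forward elimination on [A|b]:
R2 <- R2 - (4)*R1:  [  0  -4   2  -2 ]
R3 <- R3 - (-4)*R2:  [  0   0  -1  -3 ]
Row echelon form:
[ 4   6   1  |  31 ]
[ 0  -4   2  |  -2 ]
[ 0   0  -1  |  -3 ]
Back-substitution:
z = (-3) / -1 = 3
y = (-2 - (2)*(3)) / -4 = 2
x = (31 - (6)*(2) - (1)*(3)) / 4 = 4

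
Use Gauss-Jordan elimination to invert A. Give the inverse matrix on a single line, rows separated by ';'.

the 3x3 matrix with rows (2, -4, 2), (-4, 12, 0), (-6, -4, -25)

Gauss-Jordan on [A | I]:
R1 <- (1/2)*R1:  [   1   -2    1  |  1/2    0    0 ]
R2 <- R2 - (-4)*R1:  [ 0  4  4  |  2  1  0 ]
R3 <- R3 - (-6)*R1:  [   0  -16  -19  |    3    0    1 ]
R2 <- (1/4)*R2:  [   0    1    1  |  1/2  1/4    0 ]
R1 <- R1 - (-2)*R2:  [   1    0    3  |  3/2  1/2    0 ]
R3 <- R3 - (-16)*R2:  [  0   0  -3  |  11   4   1 ]
R3 <- (1/-3)*R3:  [     0      0      1  |  -11/3   -4/3   -1/3 ]
R1 <- R1 - (3)*R3:  [    1     0     0  |  25/2   9/2     1 ]
R2 <- R2 - (1)*R3:  [     0      1      0  |   25/6  19/12    1/3 ]
Right block of [I | A^{-1}] is the inverse:
[  25/2    9/2     1 ]
[  25/6  19/12   1/3 ]
[ -11/3   -4/3  -1/3 ]

inverse = [25/2 9/2 1; 25/6 19/12 1/3; -11/3 -4/3 -1/3]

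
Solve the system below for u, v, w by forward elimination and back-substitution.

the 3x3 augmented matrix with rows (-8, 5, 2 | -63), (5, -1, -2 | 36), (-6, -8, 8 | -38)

Forward elimination on [A|b]:
R2 <- R2 - (-5/8)*R1:  [     0   17/8   -3/4  -27/8 ]
R3 <- R3 - (3/4)*R1:  [     0  -47/4   13/2   37/4 ]
R3 <- R3 - (-94/17)*R2:  [       0        0    40/17  -160/17 ]
Row echelon form:
[ -8     5      2  |      -63 ]
[  0  17/8   -3/4  |    -27/8 ]
[  0     0  40/17  |  -160/17 ]
Back-substitution:
w = (-160/17) / (40/17) = -4
v = (-27/8 - (-3/4)*(-4)) / (17/8) = -3
u = (-63 - (5)*(-3) - (2)*(-4)) / -8 = 5

(5, -3, -4)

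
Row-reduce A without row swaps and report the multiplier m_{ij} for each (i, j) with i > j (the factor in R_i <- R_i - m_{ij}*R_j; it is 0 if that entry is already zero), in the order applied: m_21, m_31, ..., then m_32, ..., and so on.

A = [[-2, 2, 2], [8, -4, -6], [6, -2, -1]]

Forward elimination:
R2 <- R2 - (-4)*R1:  [ 0  4  2 ]
R3 <- R3 - (-3)*R1:  [ 0  4  5 ]
R3 <- R3 - (1)*R2:  [ 0  0  3 ]
Multipliers (in order of application): m_{21} = -4, m_{31} = -3, m_{32} = 1

multipliers: -4, -3, 1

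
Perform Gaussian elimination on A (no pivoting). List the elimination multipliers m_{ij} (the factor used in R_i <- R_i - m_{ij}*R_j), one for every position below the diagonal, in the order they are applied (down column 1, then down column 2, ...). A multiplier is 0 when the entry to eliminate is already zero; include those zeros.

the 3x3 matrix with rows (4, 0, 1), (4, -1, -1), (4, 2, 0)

Forward elimination:
R2 <- R2 - (1)*R1:  [  0  -1  -2 ]
R3 <- R3 - (1)*R1:  [  0   2  -1 ]
R3 <- R3 - (-2)*R2:  [  0   0  -5 ]
Multipliers (in order of application): m_{21} = 1, m_{31} = 1, m_{32} = -2

multipliers: 1, 1, -2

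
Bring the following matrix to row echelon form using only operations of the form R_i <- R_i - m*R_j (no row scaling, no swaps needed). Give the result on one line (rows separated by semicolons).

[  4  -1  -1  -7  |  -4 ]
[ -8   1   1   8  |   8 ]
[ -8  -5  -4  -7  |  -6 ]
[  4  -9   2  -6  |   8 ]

Forward elimination:
R2 <- R2 - (-2)*R1:  [  0  -1  -1  -6   0 ]
R3 <- R3 - (-2)*R1:  [   0   -7   -6  -21  -14 ]
R4 <- R4 - (1)*R1:  [  0  -8   3   1  12 ]
R3 <- R3 - (7)*R2:  [   0    0    1   21  -14 ]
R4 <- R4 - (8)*R2:  [  0   0  11  49  12 ]
R4 <- R4 - (11)*R3:  [    0     0     0  -182   166 ]
Row echelon form:
[ 4  -1  -1    -7  |   -4 ]
[ 0  -1  -1    -6  |    0 ]
[ 0   0   1    21  |  -14 ]
[ 0   0   0  -182  |  166 ]

REF = [4 -1 -1 -7 -4; 0 -1 -1 -6 0; 0 0 1 21 -14; 0 0 0 -182 166]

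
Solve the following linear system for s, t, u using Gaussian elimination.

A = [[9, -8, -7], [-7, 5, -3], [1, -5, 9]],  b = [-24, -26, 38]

Forward elimination on [A|b]:
R2 <- R2 - (-7/9)*R1:  [      0   -11/9   -76/9  -134/3 ]
R3 <- R3 - (1/9)*R1:  [     0  -37/9   88/9  122/3 ]
R3 <- R3 - (37/11)*R2:  [       0        0   420/11  2100/11 ]
Row echelon form:
[ 9     -8      -7  |      -24 ]
[ 0  -11/9   -76/9  |   -134/3 ]
[ 0      0  420/11  |  2100/11 ]
Back-substitution:
u = (2100/11) / (420/11) = 5
t = (-134/3 - (-76/9)*(5)) / (-11/9) = 2
s = (-24 - (-8)*(2) - (-7)*(5)) / 9 = 3

(3, 2, 5)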